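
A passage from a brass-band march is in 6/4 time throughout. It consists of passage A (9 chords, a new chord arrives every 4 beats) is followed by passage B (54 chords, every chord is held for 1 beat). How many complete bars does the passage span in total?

15 bars

A: 9 × 4 = 36 beats = 6 bars.
B: 54 × 1 = 54 beats = 9 bars.
Total: 6 + 9 = 15 bars.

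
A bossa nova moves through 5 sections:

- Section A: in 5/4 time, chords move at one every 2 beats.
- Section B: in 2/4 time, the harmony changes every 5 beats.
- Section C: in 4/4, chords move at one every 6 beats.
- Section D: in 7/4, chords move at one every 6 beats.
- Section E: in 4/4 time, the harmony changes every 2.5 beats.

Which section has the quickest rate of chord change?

A: 5 beats/bar ÷ 2 beats/chord = 2.5 chords/bar.
B: 2 beats/bar ÷ 5 beats/chord = 0.4 chords/bar.
C: 4 beats/bar ÷ 6 beats/chord = 2/3 chords/bar.
D: 7 beats/bar ÷ 6 beats/chord = 7/6 chords/bar.
E: 4 beats/bar ÷ 2.5 beats/chord = 1.6 chords/bar.
Fastest is A at 2.5 chords/bar.

Section A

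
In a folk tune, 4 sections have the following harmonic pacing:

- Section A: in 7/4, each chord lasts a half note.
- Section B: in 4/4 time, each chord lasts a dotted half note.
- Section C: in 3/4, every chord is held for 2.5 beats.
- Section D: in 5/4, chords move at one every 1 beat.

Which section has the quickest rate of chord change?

A: 7/2 = 3.5 chords/bar.
B: 4/3 = 4/3 chords/bar.
C: 3/2.5 = 1.2 chords/bar.
D: 5/1 = 5 chords/bar.
Fastest is D at 5 chords/bar.

Section D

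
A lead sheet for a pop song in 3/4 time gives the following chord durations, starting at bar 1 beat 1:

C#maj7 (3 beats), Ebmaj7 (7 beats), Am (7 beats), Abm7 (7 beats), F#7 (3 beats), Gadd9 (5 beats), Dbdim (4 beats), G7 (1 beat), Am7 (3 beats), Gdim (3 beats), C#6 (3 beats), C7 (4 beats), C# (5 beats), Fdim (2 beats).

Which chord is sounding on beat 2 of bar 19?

Fdim

Beat 2 of bar 19 is beat (19−1)×3 + 2 = 56 overall.
Running totals: C#maj7 ends at 3, Ebmaj7 ends at 10, Am ends at 17, Abm7 ends at 24, F#7 ends at 27, Gadd9 ends at 32, Dbdim ends at 36, G7 ends at 37, Am7 ends at 40, Gdim ends at 43, C#6 ends at 46, C7 ends at 50, C# ends at 55, Fdim ends at 57.
Beat 56 falls within Fdim.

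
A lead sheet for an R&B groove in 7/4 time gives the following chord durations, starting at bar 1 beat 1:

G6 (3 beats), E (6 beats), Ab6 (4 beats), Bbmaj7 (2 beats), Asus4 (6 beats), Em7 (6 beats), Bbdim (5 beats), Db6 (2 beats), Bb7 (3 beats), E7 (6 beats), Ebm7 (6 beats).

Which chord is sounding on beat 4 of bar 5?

Bbdim

Beat 4 of bar 5 is beat (5−1)×7 + 4 = 32 overall.
Running totals: G6 ends at 3, E ends at 9, Ab6 ends at 13, Bbmaj7 ends at 15, Asus4 ends at 21, Em7 ends at 27, Bbdim ends at 32.
Beat 32 falls within Bbdim.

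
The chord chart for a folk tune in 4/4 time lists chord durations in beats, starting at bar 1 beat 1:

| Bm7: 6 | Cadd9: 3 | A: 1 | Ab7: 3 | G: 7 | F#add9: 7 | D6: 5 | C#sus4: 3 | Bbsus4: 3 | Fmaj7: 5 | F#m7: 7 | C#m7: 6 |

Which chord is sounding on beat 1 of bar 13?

Beat 1 of bar 13 is beat (13−1)×4 + 1 = 49 overall.
Running totals: Bm7 ends at 6, Cadd9 ends at 9, A ends at 10, Ab7 ends at 13, G ends at 20, F#add9 ends at 27, D6 ends at 32, C#sus4 ends at 35, Bbsus4 ends at 38, Fmaj7 ends at 43, F#m7 ends at 50.
Beat 49 falls within F#m7.

F#m7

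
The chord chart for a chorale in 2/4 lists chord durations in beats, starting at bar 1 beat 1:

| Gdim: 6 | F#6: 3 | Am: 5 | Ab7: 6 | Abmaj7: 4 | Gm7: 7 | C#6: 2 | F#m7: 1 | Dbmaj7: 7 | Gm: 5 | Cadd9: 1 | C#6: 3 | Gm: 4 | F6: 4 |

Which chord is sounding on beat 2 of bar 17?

F#m7

Beat 2 of bar 17 is beat (17−1)×2 + 2 = 34 overall.
Running totals: Gdim ends at 6, F#6 ends at 9, Am ends at 14, Ab7 ends at 20, Abmaj7 ends at 24, Gm7 ends at 31, C#6 ends at 33, F#m7 ends at 34.
Beat 34 falls within F#m7.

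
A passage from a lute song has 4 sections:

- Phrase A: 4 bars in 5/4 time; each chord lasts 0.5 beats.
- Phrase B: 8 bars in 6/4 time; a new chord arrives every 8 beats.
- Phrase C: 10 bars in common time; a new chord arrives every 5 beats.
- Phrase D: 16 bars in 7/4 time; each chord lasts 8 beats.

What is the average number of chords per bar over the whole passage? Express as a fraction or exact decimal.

A: 4 × 5 = 20 beats ÷ 0.5 = 40 chords.
B: 8 × 6 = 48 beats ÷ 8 = 6 chords.
C: 10 × 4 = 40 beats ÷ 5 = 8 chords.
D: 16 × 7 = 112 beats ÷ 8 = 14 chords.
Overall: 68 chords over 38 bars → 68/38 = 34/19 chords per bar.

34/19 chords per bar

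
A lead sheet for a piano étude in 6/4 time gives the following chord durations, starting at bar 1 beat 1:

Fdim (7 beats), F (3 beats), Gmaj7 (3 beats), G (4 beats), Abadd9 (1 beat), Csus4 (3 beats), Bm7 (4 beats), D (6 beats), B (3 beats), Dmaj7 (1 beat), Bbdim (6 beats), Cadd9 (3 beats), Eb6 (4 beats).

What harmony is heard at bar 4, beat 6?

Beat 6 of bar 4 is beat (4−1)×6 + 6 = 24 overall.
Running totals: Fdim ends at 7, F ends at 10, Gmaj7 ends at 13, G ends at 17, Abadd9 ends at 18, Csus4 ends at 21, Bm7 ends at 25.
Beat 24 falls within Bm7.

Bm7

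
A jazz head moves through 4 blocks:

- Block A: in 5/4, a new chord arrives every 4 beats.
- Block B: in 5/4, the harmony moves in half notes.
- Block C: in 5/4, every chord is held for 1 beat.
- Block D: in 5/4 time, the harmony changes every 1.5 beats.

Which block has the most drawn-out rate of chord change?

A: 5/4 = 1.25 chords/bar.
B: 5/2 = 2.5 chords/bar.
C: 5/1 = 5 chords/bar.
D: 5/1.5 = 10/3 chords/bar.
Slowest is A at 1.25 chords/bar.

Block A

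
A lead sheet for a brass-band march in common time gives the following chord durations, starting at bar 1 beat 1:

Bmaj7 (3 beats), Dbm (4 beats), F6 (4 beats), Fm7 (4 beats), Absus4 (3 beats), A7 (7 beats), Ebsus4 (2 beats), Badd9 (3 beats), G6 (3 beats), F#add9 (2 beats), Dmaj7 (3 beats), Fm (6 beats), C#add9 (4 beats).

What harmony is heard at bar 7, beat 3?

Beat 3 of bar 7 is beat (7−1)×4 + 3 = 27 overall.
Running totals: Bmaj7 ends at 3, Dbm ends at 7, F6 ends at 11, Fm7 ends at 15, Absus4 ends at 18, A7 ends at 25, Ebsus4 ends at 27.
Beat 27 falls within Ebsus4.

Ebsus4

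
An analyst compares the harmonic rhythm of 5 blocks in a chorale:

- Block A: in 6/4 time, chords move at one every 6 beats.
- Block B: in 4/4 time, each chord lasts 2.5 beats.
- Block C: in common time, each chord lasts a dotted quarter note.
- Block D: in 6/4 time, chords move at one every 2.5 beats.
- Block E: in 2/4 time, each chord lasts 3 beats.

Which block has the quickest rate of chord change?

A: 6 beats/bar ÷ 6 beats/chord = 1 chord/bar.
B: 4 beats/bar ÷ 2.5 beats/chord = 1.6 chords/bar.
C: 4 beats/bar ÷ 1.5 beats/chord = 8/3 chords/bar.
D: 6 beats/bar ÷ 2.5 beats/chord = 2.4 chords/bar.
E: 2 beats/bar ÷ 3 beats/chord = 2/3 chords/bar.
Fastest is C at 8/3 chords/bar.

Block C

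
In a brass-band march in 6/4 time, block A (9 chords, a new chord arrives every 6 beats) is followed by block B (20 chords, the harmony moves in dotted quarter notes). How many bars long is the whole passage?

A: 9 × 6 = 54 beats = 9 bars.
B: 20 × 1.5 = 30 beats = 5 bars.
Total: 9 + 5 = 14 bars.

14 bars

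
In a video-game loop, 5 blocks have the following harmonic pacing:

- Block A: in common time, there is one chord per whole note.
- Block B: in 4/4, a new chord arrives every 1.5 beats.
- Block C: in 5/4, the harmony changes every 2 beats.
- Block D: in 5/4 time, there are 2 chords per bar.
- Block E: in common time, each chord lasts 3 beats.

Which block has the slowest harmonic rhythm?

Block A

A: 4 beats/bar ÷ 4 beats/chord = 1 chord/bar.
B: 4 beats/bar ÷ 1.5 beats/chord = 8/3 chords/bar.
C: 5 beats/bar ÷ 2 beats/chord = 2.5 chords/bar.
D: 5 beats/bar ÷ 2.5 beats/chord = 2 chords/bar.
E: 4 beats/bar ÷ 3 beats/chord = 4/3 chords/bar.
Slowest is A at 1 chords/bar.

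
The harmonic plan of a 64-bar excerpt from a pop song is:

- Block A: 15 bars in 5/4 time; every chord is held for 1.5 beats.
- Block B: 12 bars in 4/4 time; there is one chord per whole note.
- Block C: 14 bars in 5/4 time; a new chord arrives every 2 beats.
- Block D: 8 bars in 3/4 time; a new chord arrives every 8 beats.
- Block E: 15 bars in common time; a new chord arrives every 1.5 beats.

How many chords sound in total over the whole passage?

140 chords

A has 75 beats and chords last 1.5 each, so 50 chords.
B has 48 beats and chords last 4 each, so 12 chords.
C has 70 beats and chords last 2 each, so 35 chords.
D has 24 beats and chords last 8 each, so 3 chords.
E has 60 beats and chords last 1.5 each, so 40 chords.
Total: 50 + 12 + 35 + 3 + 40 = 140.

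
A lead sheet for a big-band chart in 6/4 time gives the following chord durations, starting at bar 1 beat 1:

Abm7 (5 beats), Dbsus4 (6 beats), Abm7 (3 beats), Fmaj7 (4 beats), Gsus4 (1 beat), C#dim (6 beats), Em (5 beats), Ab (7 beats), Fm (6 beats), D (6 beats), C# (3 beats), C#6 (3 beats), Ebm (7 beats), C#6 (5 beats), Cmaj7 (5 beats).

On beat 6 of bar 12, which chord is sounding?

Cmaj7

Beat 6 of bar 12 is beat (12−1)×6 + 6 = 72 overall.
Running totals: Abm7 ends at 5, Dbsus4 ends at 11, Abm7 ends at 14, Fmaj7 ends at 18, Gsus4 ends at 19, C#dim ends at 25, Em ends at 30, Ab ends at 37, Fm ends at 43, D ends at 49, C# ends at 52, C#6 ends at 55, Ebm ends at 62, C#6 ends at 67, Cmaj7 ends at 72.
Beat 72 falls within Cmaj7.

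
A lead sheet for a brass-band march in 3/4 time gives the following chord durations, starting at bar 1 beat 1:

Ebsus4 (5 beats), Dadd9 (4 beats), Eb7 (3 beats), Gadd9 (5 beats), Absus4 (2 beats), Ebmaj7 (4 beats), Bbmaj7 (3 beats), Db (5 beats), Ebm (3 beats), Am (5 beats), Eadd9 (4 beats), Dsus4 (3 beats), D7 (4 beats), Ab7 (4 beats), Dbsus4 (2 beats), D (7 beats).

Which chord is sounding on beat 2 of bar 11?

Beat 2 of bar 11 is beat (11−1)×3 + 2 = 32 overall.
Running totals: Ebsus4 ends at 5, Dadd9 ends at 9, Eb7 ends at 12, Gadd9 ends at 17, Absus4 ends at 19, Ebmaj7 ends at 23, Bbmaj7 ends at 26, Db ends at 31, Ebm ends at 34.
Beat 32 falls within Ebm.

Ebm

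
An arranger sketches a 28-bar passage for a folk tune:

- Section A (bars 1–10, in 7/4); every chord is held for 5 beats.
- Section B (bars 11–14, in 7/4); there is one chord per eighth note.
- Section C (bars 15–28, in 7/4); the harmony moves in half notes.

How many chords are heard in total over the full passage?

A: 10·7 = 70 beats, 70/5 = 14 chords.
B: 4·7 = 28 beats, 28/0.5 = 56 chords.
C: 14·7 = 98 beats, 98/2 = 49 chords.
Total: 14 + 56 + 49 = 119.

119 chords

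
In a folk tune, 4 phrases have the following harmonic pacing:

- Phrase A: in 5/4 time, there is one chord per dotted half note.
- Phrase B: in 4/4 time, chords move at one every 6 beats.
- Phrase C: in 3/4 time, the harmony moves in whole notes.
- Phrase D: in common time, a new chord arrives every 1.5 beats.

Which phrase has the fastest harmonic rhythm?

A: each chord is 3 beats in 5/4, so 5/3 per bar.
B: each chord is 6 beats in 4/4, so 2/3 per bar.
C: each chord is 4 beats in 3/4, so 0.75 per bar.
D: each chord is 1.5 beats in 4/4, so 8/3 per bar.
Fastest is D at 8/3 chords/bar.

Phrase D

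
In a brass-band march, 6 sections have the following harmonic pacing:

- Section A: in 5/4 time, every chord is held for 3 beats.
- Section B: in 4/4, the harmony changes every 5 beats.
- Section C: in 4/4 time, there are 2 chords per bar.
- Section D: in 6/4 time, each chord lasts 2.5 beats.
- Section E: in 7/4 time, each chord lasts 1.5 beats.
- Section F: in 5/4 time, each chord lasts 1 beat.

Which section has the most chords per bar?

Section F

A: 5 beats/bar ÷ 3 beats/chord = 5/3 chords/bar.
B: 4 beats/bar ÷ 5 beats/chord = 0.8 chords/bar.
C: 4 beats/bar ÷ 2 beats/chord = 2 chords/bar.
D: 6 beats/bar ÷ 2.5 beats/chord = 2.4 chords/bar.
E: 7 beats/bar ÷ 1.5 beats/chord = 14/3 chords/bar.
F: 5 beats/bar ÷ 1 beat/chord = 5 chords/bar.
Fastest is F at 5 chords/bar.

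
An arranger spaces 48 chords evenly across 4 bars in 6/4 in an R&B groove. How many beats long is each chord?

0.5 beats

4 bars × 6 beats/bar = 24 beats total.
24 beats ÷ 48 chords = 0.5 beats per chord.
(That is an eighth note.)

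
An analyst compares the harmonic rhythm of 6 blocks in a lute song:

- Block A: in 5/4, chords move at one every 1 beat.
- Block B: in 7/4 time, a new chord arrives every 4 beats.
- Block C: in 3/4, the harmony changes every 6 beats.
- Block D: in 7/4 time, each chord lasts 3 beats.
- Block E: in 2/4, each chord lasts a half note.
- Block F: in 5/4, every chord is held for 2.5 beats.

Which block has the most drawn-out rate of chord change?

Block C

A: 5 beats/bar ÷ 1 beat/chord = 5 chords/bar.
B: 7 beats/bar ÷ 4 beats/chord = 1.75 chords/bar.
C: 3 beats/bar ÷ 6 beats/chord = 0.5 chords/bar.
D: 7 beats/bar ÷ 3 beats/chord = 7/3 chords/bar.
E: 2 beats/bar ÷ 2 beats/chord = 1 chord/bar.
F: 5 beats/bar ÷ 2.5 beats/chord = 2 chords/bar.
Slowest is C at 0.5 chords/bar.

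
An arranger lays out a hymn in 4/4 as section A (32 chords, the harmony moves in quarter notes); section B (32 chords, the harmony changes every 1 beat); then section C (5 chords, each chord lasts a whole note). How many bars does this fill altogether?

A: 32 × 1 = 32 beats = 8 bars.
B: 32 × 1 = 32 beats = 8 bars.
C: 5 × 4 = 20 beats = 5 bars.
Total: 8 + 8 + 5 = 21 bars.

21 bars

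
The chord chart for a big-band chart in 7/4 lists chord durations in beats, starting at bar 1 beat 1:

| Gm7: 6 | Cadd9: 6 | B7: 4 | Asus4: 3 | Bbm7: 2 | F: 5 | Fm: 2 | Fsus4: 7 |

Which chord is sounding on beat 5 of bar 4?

Beat 5 of bar 4 is beat (4−1)×7 + 5 = 26 overall.
Running totals: Gm7 ends at 6, Cadd9 ends at 12, B7 ends at 16, Asus4 ends at 19, Bbm7 ends at 21, F ends at 26.
Beat 26 falls within F.

F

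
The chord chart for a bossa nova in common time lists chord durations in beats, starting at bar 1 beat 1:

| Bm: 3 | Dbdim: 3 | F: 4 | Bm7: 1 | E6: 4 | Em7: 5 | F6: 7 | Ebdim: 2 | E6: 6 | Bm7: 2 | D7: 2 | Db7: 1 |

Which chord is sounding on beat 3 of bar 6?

F6

Beat 3 of bar 6 is beat (6−1)×4 + 3 = 23 overall.
Running totals: Bm ends at 3, Dbdim ends at 6, F ends at 10, Bm7 ends at 11, E6 ends at 15, Em7 ends at 20, F6 ends at 27.
Beat 23 falls within F6.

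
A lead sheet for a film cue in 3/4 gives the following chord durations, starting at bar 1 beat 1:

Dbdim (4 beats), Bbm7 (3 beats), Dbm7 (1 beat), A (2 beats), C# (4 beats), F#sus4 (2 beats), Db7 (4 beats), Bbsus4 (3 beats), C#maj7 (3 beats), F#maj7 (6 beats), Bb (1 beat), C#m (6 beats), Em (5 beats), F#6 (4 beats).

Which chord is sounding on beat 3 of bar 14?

Em

Beat 3 of bar 14 is beat (14−1)×3 + 3 = 42 overall.
Running totals: Dbdim ends at 4, Bbm7 ends at 7, Dbm7 ends at 8, A ends at 10, C# ends at 14, F#sus4 ends at 16, Db7 ends at 20, Bbsus4 ends at 23, C#maj7 ends at 26, F#maj7 ends at 32, Bb ends at 33, C#m ends at 39, Em ends at 44.
Beat 42 falls within Em.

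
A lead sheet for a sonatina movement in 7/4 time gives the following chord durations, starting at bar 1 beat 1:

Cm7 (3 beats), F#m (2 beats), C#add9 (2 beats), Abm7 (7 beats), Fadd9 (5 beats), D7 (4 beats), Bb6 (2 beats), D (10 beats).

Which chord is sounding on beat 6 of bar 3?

D7

Beat 6 of bar 3 is beat (3−1)×7 + 6 = 20 overall.
Running totals: Cm7 ends at 3, F#m ends at 5, C#add9 ends at 7, Abm7 ends at 14, Fadd9 ends at 19, D7 ends at 23.
Beat 20 falls within D7.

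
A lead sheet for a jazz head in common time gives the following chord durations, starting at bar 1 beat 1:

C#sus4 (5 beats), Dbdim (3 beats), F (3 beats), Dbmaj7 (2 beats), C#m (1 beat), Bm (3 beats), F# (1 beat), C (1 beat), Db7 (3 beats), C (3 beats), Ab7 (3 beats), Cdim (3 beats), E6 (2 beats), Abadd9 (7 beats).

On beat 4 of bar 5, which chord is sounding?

Db7

Beat 4 of bar 5 is beat (5−1)×4 + 4 = 20 overall.
Running totals: C#sus4 ends at 5, Dbdim ends at 8, F ends at 11, Dbmaj7 ends at 13, C#m ends at 14, Bm ends at 17, F# ends at 18, C ends at 19, Db7 ends at 22.
Beat 20 falls within Db7.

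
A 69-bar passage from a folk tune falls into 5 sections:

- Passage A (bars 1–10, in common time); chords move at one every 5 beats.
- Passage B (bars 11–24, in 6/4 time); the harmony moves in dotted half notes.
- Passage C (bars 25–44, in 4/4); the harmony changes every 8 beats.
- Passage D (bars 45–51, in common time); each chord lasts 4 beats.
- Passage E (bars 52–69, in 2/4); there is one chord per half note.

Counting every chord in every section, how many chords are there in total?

71 chords

A has 40 beats and chords last 5 each, so 8 chords.
B has 84 beats and chords last 3 each, so 28 chords.
C has 80 beats and chords last 8 each, so 10 chords.
D has 28 beats and chords last 4 each, so 7 chords.
E has 36 beats and chords last 2 each, so 18 chords.
Total: 8 + 28 + 10 + 7 + 18 = 71.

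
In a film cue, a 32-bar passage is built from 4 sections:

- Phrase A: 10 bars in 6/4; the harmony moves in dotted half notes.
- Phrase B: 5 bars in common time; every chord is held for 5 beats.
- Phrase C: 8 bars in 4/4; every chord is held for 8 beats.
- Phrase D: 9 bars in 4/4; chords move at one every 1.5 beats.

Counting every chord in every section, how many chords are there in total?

A: 10 bars × 6 beats = 60 beats; 3 beats/chord → 20 chords.
B: 5 bars × 4 beats = 20 beats; 5 beats/chord → 4 chords.
C: 8 bars × 4 beats = 32 beats; 8 beats/chord → 4 chords.
D: 9 bars × 4 beats = 36 beats; 1.5 beats/chord → 24 chords.
Total: 20 + 4 + 4 + 24 = 52.

52 chords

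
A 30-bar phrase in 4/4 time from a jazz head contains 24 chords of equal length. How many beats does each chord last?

5 beats

30 bars × 4 beats/bar = 120 beats total.
120 beats ÷ 24 chords = 5 beats per chord.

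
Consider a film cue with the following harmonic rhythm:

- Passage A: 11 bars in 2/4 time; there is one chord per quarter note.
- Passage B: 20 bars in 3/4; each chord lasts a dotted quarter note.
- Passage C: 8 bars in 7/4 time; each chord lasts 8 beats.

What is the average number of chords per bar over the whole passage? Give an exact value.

A: 11 × 2 = 22 beats ÷ 1 = 22 chords.
B: 20 × 3 = 60 beats ÷ 1.5 = 40 chords.
C: 8 × 7 = 56 beats ÷ 8 = 7 chords.
Overall: 69 chords over 39 bars → 69/39 = 23/13 chords per bar.

23/13 chords per bar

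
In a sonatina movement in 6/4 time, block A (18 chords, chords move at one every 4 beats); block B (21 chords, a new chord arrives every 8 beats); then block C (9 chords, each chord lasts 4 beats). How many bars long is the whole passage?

A: 18 × 4 = 72 beats = 12 bars.
B: 21 × 8 = 168 beats = 28 bars.
C: 9 × 4 = 36 beats = 6 bars.
Total: 12 + 28 + 6 = 46 bars.

46 bars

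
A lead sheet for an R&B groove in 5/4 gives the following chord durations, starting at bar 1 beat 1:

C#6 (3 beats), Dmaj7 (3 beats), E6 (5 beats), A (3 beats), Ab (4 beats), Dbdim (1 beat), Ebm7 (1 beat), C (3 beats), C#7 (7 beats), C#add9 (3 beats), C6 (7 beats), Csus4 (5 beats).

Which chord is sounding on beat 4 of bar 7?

C6

Beat 4 of bar 7 is beat (7−1)×5 + 4 = 34 overall.
Running totals: C#6 ends at 3, Dmaj7 ends at 6, E6 ends at 11, A ends at 14, Ab ends at 18, Dbdim ends at 19, Ebm7 ends at 20, C ends at 23, C#7 ends at 30, C#add9 ends at 33, C6 ends at 40.
Beat 34 falls within C6.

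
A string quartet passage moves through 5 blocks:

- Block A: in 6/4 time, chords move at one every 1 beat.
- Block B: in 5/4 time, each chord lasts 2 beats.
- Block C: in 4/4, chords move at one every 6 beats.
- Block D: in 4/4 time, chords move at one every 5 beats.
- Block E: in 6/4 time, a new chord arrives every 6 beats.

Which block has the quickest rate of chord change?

A: 6/1 = 6 chords/bar.
B: 5/2 = 2.5 chords/bar.
C: 4/6 = 2/3 chords/bar.
D: 4/5 = 0.8 chords/bar.
E: 6/6 = 1 chord/bar.
Fastest is A at 6 chords/bar.

Block A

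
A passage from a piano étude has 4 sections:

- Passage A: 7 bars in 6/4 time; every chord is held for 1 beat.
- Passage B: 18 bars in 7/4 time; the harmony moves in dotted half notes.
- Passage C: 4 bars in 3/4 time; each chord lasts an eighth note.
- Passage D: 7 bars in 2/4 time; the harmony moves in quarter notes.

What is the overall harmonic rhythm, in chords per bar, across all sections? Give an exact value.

A: 7 × 6 = 42 beats ÷ 1 = 42 chords.
B: 18 × 7 = 126 beats ÷ 3 = 42 chords.
C: 4 × 3 = 12 beats ÷ 0.5 = 24 chords.
D: 7 × 2 = 14 beats ÷ 1 = 14 chords.
Overall: 122 chords over 36 bars → 122/36 = 61/18 chords per bar.

61/18 chords per bar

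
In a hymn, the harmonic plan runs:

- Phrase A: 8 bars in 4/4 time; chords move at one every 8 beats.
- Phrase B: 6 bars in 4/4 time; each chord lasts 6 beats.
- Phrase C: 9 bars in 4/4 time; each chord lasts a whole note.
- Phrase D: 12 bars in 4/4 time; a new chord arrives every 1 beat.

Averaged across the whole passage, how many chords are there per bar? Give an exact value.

A: 8 × 4 = 32 beats ÷ 8 = 4 chords.
B: 6 × 4 = 24 beats ÷ 6 = 4 chords.
C: 9 × 4 = 36 beats ÷ 4 = 9 chords.
D: 12 × 4 = 48 beats ÷ 1 = 48 chords.
Overall: 65 chords over 35 bars → 65/35 = 13/7 chords per bar.

13/7 chords per bar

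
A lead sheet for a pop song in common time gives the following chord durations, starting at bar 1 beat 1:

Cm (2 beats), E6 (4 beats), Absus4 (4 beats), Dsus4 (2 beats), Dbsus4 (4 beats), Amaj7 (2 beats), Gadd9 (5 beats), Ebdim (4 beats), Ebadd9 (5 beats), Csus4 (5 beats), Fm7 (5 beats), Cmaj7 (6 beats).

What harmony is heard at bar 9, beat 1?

Csus4

Beat 1 of bar 9 is beat (9−1)×4 + 1 = 33 overall.
Running totals: Cm ends at 2, E6 ends at 6, Absus4 ends at 10, Dsus4 ends at 12, Dbsus4 ends at 16, Amaj7 ends at 18, Gadd9 ends at 23, Ebdim ends at 27, Ebadd9 ends at 32, Csus4 ends at 37.
Beat 33 falls within Csus4.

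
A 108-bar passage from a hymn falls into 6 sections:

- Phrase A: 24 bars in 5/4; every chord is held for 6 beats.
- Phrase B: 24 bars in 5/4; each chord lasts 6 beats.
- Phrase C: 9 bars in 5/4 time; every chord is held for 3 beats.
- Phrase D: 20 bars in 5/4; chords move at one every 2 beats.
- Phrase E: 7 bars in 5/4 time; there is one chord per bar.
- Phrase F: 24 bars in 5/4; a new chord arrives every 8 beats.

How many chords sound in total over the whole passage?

127 chords

A: 24·5 = 120 beats, 120/6 = 20 chords.
B: 24·5 = 120 beats, 120/6 = 20 chords.
C: 9·5 = 45 beats, 45/3 = 15 chords.
D: 20·5 = 100 beats, 100/2 = 50 chords.
E: 7·5 = 35 beats, 35/5 = 7 chords.
F: 24·5 = 120 beats, 120/8 = 15 chords.
Total: 20 + 20 + 15 + 50 + 7 + 15 = 127.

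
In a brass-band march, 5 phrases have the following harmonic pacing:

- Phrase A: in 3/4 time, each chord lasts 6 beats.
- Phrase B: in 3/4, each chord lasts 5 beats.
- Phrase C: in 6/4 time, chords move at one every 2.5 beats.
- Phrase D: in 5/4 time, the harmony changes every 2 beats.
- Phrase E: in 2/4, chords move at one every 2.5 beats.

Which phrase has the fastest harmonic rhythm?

A: 3 beats/bar ÷ 6 beats/chord = 0.5 chords/bar.
B: 3 beats/bar ÷ 5 beats/chord = 0.6 chords/bar.
C: 6 beats/bar ÷ 2.5 beats/chord = 2.4 chords/bar.
D: 5 beats/bar ÷ 2 beats/chord = 2.5 chords/bar.
E: 2 beats/bar ÷ 2.5 beats/chord = 0.8 chords/bar.
Fastest is D at 2.5 chords/bar.

Phrase D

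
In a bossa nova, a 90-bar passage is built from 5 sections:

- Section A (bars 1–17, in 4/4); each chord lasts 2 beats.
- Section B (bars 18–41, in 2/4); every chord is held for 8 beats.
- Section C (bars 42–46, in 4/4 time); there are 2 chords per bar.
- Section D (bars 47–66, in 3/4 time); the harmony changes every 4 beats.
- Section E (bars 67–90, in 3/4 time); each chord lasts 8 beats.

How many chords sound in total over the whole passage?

74 chords

A: 17 bars × 4 beats = 68 beats; 2 beats/chord → 34 chords.
B: 24 bars × 2 beats = 48 beats; 8 beats/chord → 6 chords.
C: 5 bars × 4 beats = 20 beats; 2 beats/chord → 10 chords.
D: 20 bars × 3 beats = 60 beats; 4 beats/chord → 15 chords.
E: 24 bars × 3 beats = 72 beats; 8 beats/chord → 9 chords.
Total: 34 + 6 + 10 + 15 + 9 = 74.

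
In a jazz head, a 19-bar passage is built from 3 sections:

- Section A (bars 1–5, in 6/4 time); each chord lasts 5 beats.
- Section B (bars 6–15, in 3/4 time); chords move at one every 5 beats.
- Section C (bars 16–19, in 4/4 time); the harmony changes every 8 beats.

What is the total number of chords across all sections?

14 chords

A: 5 bars × 6 beats = 30 beats; 5 beats/chord → 6 chords.
B: 10 bars × 3 beats = 30 beats; 5 beats/chord → 6 chords.
C: 4 bars × 4 beats = 16 beats; 8 beats/chord → 2 chords.
Total: 6 + 6 + 2 = 14.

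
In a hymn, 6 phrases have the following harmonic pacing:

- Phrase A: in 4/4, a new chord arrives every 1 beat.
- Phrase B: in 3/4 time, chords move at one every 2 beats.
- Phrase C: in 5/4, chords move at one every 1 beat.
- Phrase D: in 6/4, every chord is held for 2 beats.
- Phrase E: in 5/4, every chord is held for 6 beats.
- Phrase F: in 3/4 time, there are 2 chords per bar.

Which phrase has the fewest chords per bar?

A: each chord is 1 beat in 4/4, so 4 per bar.
B: each chord is 2 beats in 3/4, so 1.5 per bar.
C: each chord is 1 beat in 5/4, so 5 per bar.
D: each chord is 2 beats in 6/4, so 3 per bar.
E: each chord is 6 beats in 5/4, so 5/6 per bar.
F: each chord is 1.5 beats in 3/4, so 2 per bar.
Slowest is E at 5/6 chords/bar.

Phrase E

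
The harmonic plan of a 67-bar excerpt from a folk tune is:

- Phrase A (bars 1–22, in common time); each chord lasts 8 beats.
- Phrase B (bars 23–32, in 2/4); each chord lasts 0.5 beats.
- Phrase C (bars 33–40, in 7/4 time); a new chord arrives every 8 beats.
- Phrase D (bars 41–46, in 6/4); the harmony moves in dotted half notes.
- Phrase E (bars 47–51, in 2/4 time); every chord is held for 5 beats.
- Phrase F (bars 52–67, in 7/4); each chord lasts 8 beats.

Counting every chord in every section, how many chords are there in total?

86 chords

A: 22·4 = 88 beats, 88/8 = 11 chords.
B: 10·2 = 20 beats, 20/0.5 = 40 chords.
C: 8·7 = 56 beats, 56/8 = 7 chords.
D: 6·6 = 36 beats, 36/3 = 12 chords.
E: 5·2 = 10 beats, 10/5 = 2 chords.
F: 16·7 = 112 beats, 112/8 = 14 chords.
Total: 11 + 40 + 7 + 12 + 2 + 14 = 86.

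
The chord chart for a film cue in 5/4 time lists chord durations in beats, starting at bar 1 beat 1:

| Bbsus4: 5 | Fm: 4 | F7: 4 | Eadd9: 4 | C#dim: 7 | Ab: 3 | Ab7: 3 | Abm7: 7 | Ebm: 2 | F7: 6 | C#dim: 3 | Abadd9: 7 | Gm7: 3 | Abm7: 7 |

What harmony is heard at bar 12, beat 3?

Gm7

Beat 3 of bar 12 is beat (12−1)×5 + 3 = 58 overall.
Running totals: Bbsus4 ends at 5, Fm ends at 9, F7 ends at 13, Eadd9 ends at 17, C#dim ends at 24, Ab ends at 27, Ab7 ends at 30, Abm7 ends at 37, Ebm ends at 39, F7 ends at 45, C#dim ends at 48, Abadd9 ends at 55, Gm7 ends at 58.
Beat 58 falls within Gm7.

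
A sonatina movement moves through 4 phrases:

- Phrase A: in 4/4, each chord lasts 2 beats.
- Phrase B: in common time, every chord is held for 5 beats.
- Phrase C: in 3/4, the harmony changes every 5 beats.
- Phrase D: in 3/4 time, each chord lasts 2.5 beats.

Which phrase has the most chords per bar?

Phrase A

A: each chord is 2 beats in 4/4, so 2 per bar.
B: each chord is 5 beats in 4/4, so 0.8 per bar.
C: each chord is 5 beats in 3/4, so 0.6 per bar.
D: each chord is 2.5 beats in 3/4, so 1.2 per bar.
Fastest is A at 2 chords/bar.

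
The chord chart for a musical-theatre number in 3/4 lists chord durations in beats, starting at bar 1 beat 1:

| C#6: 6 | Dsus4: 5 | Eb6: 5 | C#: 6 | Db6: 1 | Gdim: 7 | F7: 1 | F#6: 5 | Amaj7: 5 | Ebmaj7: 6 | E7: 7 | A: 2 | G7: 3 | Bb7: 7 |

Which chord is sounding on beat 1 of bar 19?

Beat 1 of bar 19 is beat (19−1)×3 + 1 = 55 overall.
Running totals: C#6 ends at 6, Dsus4 ends at 11, Eb6 ends at 16, C# ends at 22, Db6 ends at 23, Gdim ends at 30, F7 ends at 31, F#6 ends at 36, Amaj7 ends at 41, Ebmaj7 ends at 47, E7 ends at 54, A ends at 56.
Beat 55 falls within A.

A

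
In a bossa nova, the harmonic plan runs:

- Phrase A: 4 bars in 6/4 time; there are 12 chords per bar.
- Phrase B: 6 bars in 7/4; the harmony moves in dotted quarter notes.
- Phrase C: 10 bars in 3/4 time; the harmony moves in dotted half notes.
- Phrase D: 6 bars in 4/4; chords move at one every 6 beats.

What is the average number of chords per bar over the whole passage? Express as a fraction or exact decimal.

45/13 chords per bar

A: 4 × 6 = 24 beats ÷ 0.5 = 48 chords.
B: 6 × 7 = 42 beats ÷ 1.5 = 28 chords.
C: 10 × 3 = 30 beats ÷ 3 = 10 chords.
D: 6 × 4 = 24 beats ÷ 6 = 4 chords.
Overall: 90 chords over 26 bars → 90/26 = 45/13 chords per bar.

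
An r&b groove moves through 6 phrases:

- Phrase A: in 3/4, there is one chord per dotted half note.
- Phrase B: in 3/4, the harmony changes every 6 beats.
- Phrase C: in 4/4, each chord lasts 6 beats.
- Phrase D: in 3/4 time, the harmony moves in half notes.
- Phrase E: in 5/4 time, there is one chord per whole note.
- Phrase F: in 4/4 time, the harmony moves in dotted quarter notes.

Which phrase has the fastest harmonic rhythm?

A: 3 beats/bar ÷ 3 beats/chord = 1 chord/bar.
B: 3 beats/bar ÷ 6 beats/chord = 0.5 chords/bar.
C: 4 beats/bar ÷ 6 beats/chord = 2/3 chords/bar.
D: 3 beats/bar ÷ 2 beats/chord = 1.5 chords/bar.
E: 5 beats/bar ÷ 4 beats/chord = 1.25 chords/bar.
F: 4 beats/bar ÷ 1.5 beats/chord = 8/3 chords/bar.
Fastest is F at 8/3 chords/bar.

Phrase F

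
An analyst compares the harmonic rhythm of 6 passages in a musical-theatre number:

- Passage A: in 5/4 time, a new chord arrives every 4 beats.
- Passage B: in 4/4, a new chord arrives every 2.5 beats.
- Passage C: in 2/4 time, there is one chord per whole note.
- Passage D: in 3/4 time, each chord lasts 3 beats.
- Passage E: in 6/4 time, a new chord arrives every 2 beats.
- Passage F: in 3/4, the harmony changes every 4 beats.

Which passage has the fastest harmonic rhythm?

A: each chord is 4 beats in 5/4, so 1.25 per bar.
B: each chord is 2.5 beats in 4/4, so 1.6 per bar.
C: each chord is 4 beats in 2/4, so 0.5 per bar.
D: each chord is 3 beats in 3/4, so 1 per bar.
E: each chord is 2 beats in 6/4, so 3 per bar.
F: each chord is 4 beats in 3/4, so 0.75 per bar.
Fastest is E at 3 chords/bar.

Passage E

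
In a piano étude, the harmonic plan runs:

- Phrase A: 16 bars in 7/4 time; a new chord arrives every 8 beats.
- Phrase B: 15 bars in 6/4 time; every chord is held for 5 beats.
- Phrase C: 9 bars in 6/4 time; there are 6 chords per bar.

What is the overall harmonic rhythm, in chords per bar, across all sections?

A: 16 × 7 = 112 beats ÷ 8 = 14 chords.
B: 15 × 6 = 90 beats ÷ 5 = 18 chords.
C: 9 × 6 = 54 beats ÷ 1 = 54 chords.
Overall: 86 chords over 40 bars → 86/40 = 2.15 chords per bar.

2.15 chords per bar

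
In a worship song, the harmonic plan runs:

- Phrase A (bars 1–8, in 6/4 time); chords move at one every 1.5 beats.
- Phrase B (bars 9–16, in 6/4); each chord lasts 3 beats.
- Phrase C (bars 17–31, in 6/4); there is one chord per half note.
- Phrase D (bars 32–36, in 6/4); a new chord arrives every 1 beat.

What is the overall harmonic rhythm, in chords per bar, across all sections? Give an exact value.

A: 8 × 6 = 48 beats ÷ 1.5 = 32 chords.
B: 8 × 6 = 48 beats ÷ 3 = 16 chords.
C: 15 × 6 = 90 beats ÷ 2 = 45 chords.
D: 5 × 6 = 30 beats ÷ 1 = 30 chords.
Overall: 123 chords over 36 bars → 123/36 = 41/12 chords per bar.

41/12 chords per bar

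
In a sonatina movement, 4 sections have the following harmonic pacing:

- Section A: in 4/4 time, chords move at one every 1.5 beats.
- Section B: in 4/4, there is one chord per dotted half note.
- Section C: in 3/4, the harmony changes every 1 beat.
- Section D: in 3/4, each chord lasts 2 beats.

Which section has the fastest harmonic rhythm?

Section C

A: each chord is 1.5 beats in 4/4, so 8/3 per bar.
B: each chord is 3 beats in 4/4, so 4/3 per bar.
C: each chord is 1 beat in 3/4, so 3 per bar.
D: each chord is 2 beats in 3/4, so 1.5 per bar.
Fastest is C at 3 chords/bar.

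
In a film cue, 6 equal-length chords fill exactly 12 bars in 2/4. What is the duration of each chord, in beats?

12 bars × 2 beats/bar = 24 beats total.
24 beats ÷ 6 chords = 4 beats per chord.
(That is a whole note.)

4 beats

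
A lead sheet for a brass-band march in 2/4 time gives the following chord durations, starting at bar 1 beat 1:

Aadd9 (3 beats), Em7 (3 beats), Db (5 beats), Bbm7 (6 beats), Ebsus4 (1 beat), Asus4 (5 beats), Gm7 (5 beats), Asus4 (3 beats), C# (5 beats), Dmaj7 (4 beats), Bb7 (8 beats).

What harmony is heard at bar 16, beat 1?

Beat 1 of bar 16 is beat (16−1)×2 + 1 = 31 overall.
Running totals: Aadd9 ends at 3, Em7 ends at 6, Db ends at 11, Bbm7 ends at 17, Ebsus4 ends at 18, Asus4 ends at 23, Gm7 ends at 28, Asus4 ends at 31.
Beat 31 falls within Asus4.

Asus4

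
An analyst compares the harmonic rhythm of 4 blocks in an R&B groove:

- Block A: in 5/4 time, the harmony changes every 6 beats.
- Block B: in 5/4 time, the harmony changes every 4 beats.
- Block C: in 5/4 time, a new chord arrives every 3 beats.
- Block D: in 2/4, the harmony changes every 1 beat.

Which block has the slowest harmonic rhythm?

A: 5 beats/bar ÷ 6 beats/chord = 5/6 chords/bar.
B: 5 beats/bar ÷ 4 beats/chord = 1.25 chords/bar.
C: 5 beats/bar ÷ 3 beats/chord = 5/3 chords/bar.
D: 2 beats/bar ÷ 1 beat/chord = 2 chords/bar.
Slowest is A at 5/6 chords/bar.

Block A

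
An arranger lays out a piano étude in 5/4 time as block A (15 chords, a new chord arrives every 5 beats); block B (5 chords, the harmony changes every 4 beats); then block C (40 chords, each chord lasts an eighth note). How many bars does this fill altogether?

23 bars

A: 15 × 5 = 75 beats = 15 bars.
B: 5 × 4 = 20 beats = 4 bars.
C: 40 × 0.5 = 20 beats = 4 bars.
Total: 15 + 4 + 4 = 23 bars.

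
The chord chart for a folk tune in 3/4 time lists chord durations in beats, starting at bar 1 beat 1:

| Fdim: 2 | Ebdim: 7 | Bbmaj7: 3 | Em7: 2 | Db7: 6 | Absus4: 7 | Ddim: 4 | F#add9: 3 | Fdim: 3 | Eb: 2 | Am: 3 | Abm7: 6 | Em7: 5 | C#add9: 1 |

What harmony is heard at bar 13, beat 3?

Eb

Beat 3 of bar 13 is beat (13−1)×3 + 3 = 39 overall.
Running totals: Fdim ends at 2, Ebdim ends at 9, Bbmaj7 ends at 12, Em7 ends at 14, Db7 ends at 20, Absus4 ends at 27, Ddim ends at 31, F#add9 ends at 34, Fdim ends at 37, Eb ends at 39.
Beat 39 falls within Eb.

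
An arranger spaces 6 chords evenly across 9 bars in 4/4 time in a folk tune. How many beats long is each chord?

6 beats

9 bars × 4 beats/bar = 36 beats total.
36 beats ÷ 6 chords = 6 beats per chord.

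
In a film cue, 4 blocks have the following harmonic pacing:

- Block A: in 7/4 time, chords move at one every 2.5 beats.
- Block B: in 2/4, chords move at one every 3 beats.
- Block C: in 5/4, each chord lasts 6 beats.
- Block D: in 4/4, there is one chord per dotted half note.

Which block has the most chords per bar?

A: each chord is 2.5 beats in 7/4, so 2.8 per bar.
B: each chord is 3 beats in 2/4, so 2/3 per bar.
C: each chord is 6 beats in 5/4, so 5/6 per bar.
D: each chord is 3 beats in 4/4, so 4/3 per bar.
Fastest is A at 2.8 chords/bar.

Block A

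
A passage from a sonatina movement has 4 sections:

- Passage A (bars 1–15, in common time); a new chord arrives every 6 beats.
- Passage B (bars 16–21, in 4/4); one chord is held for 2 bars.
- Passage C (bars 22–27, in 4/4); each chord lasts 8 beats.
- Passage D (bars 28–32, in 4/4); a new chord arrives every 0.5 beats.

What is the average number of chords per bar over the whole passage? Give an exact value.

A: 15 bars of 4 beats is 60 beats; at 6 beats each that's 10 chords.
B: 6 bars of 4 beats is 24 beats; at 8 beats each that's 3 chords.
C: 6 bars of 4 beats is 24 beats; at 8 beats each that's 3 chords.
D: 5 bars of 4 beats is 20 beats; at 0.5 beats each that's 40 chords.
Overall: 56 chords over 32 bars → 56/32 = 1.75 chords per bar.

1.75 chords per bar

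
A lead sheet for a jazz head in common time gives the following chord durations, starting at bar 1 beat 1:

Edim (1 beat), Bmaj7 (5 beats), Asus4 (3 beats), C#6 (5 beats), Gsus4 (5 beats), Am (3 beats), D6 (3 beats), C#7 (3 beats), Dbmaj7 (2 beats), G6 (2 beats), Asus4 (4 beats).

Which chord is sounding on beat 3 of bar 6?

Beat 3 of bar 6 is beat (6−1)×4 + 3 = 23 overall.
Running totals: Edim ends at 1, Bmaj7 ends at 6, Asus4 ends at 9, C#6 ends at 14, Gsus4 ends at 19, Am ends at 22, D6 ends at 25.
Beat 23 falls within D6.

D6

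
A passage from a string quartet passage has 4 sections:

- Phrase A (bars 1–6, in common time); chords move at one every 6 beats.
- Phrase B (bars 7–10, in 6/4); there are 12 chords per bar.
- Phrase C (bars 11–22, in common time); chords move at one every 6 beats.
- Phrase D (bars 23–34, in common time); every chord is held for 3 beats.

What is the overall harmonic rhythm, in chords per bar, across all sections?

A: 6 × 4 = 24 beats ÷ 6 = 4 chords.
B: 4 × 6 = 24 beats ÷ 0.5 = 48 chords.
C: 12 × 4 = 48 beats ÷ 6 = 8 chords.
D: 12 × 4 = 48 beats ÷ 3 = 16 chords.
Overall: 76 chords over 34 bars → 76/34 = 38/17 chords per bar.

38/17 chords per bar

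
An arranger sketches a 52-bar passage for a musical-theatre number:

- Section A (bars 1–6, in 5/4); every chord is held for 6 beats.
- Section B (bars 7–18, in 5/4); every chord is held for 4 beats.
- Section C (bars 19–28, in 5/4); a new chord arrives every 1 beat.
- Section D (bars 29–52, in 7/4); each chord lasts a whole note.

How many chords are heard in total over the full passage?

A: 6 bars × 5 beats = 30 beats; 6 beats/chord → 5 chords.
B: 12 bars × 5 beats = 60 beats; 4 beats/chord → 15 chords.
C: 10 bars × 5 beats = 50 beats; 1 beat/chord → 50 chords.
D: 24 bars × 7 beats = 168 beats; 4 beats/chord → 42 chords.
Total: 5 + 15 + 50 + 42 = 112.

112 chords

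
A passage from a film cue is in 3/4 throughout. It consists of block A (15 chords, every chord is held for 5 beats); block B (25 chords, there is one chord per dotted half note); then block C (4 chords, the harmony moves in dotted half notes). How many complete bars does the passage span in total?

A: 15 × 5 = 75 beats = 25 bars.
B: 25 × 3 = 75 beats = 25 bars.
C: 4 × 3 = 12 beats = 4 bars.
Total: 25 + 25 + 4 = 54 bars.

54 bars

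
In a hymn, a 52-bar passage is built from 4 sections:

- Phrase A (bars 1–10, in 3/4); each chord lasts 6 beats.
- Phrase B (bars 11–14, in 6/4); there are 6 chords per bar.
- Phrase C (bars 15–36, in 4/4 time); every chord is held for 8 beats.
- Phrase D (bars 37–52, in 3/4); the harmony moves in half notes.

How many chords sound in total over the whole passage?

A has 30 beats and chords last 6 each, so 5 chords.
B has 24 beats and chords last 1 each, so 24 chords.
C has 88 beats and chords last 8 each, so 11 chords.
D has 48 beats and chords last 2 each, so 24 chords.
Total: 5 + 24 + 11 + 24 = 64.

64 chords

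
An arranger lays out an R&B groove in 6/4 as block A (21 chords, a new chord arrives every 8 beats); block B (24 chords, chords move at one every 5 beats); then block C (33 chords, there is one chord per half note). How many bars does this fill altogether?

59 bars

A: 21 × 8 = 168 beats = 28 bars.
B: 24 × 5 = 120 beats = 20 bars.
C: 33 × 2 = 66 beats = 11 bars.
Total: 28 + 20 + 11 = 59 bars.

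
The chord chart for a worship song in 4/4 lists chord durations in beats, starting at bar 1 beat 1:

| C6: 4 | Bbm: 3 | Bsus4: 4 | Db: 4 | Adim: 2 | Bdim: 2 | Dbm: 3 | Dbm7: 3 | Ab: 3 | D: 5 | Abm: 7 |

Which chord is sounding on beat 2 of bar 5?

Beat 2 of bar 5 is beat (5−1)×4 + 2 = 18 overall.
Running totals: C6 ends at 4, Bbm ends at 7, Bsus4 ends at 11, Db ends at 15, Adim ends at 17, Bdim ends at 19.
Beat 18 falls within Bdim.

Bdim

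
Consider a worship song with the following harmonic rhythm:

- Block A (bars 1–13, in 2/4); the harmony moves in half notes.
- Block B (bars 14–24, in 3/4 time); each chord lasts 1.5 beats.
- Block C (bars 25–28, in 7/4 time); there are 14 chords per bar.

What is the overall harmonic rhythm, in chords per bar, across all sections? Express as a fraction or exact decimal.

3.25 chords per bar

A: 13 bars of 2 beats is 26 beats; at 2 beats each that's 13 chords.
B: 11 bars of 3 beats is 33 beats; at 1.5 beats each that's 22 chords.
C: 4 bars of 7 beats is 28 beats; at 0.5 beats each that's 56 chords.
Overall: 91 chords over 28 bars → 91/28 = 3.25 chords per bar.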